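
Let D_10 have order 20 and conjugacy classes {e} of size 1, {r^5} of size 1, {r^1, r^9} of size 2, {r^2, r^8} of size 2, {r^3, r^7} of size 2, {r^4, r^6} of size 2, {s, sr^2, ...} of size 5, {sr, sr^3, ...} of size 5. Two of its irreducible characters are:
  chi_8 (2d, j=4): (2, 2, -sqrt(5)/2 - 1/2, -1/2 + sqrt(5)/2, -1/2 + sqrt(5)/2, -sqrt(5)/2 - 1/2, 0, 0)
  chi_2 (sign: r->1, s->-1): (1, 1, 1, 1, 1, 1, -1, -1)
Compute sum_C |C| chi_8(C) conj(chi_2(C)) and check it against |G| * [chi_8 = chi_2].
Sum = 0; so <chi_8, chi_2> = 0 (distinct irreducibles are orthogonal).

Reasoning: Compute term by term over conjugacy classes (|C| * chi_8(C) * conj(chi_2(C))):
  1*(2)*conj(1) + 1*(2)*conj(1) + 2*(-sqrt(5)/2 - 1/2)*conj(1) + 2*(-1/2 + sqrt(5)/2)*conj(1) + 2*(-1/2 + sqrt(5)/2)*conj(1) + 2*(-sqrt(5)/2 - 1/2)*conj(1) + 5*(0)*conj(-1) + 5*(0)*conj(-1)
  = (2) + (2) + (-sqrt(5) - 1) + (-1 + sqrt(5)) + (-1 + sqrt(5)) + (-sqrt(5) - 1) + (0) + (0)
  = 0.
Dividing by |G| = 20 gives 0/20 = 0, matching the row-orthogonality relation <chi_8, chi_2> = [chi_8 = chi_2].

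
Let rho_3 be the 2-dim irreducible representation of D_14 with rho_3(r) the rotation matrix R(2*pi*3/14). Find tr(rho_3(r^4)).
chi_{rho_3}(r^4) = 2*cos(2*pi*3*4/14) = 2*cos(2*pi/7)

rho_3(r^4) is rotation by angle 2*pi*3*4/14, whose trace is 2*cos(2*pi*3*4/14) = 2*cos(2*pi/7).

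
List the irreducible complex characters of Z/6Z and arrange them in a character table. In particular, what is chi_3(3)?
Character table of Z/6Z (irreps indexed chi_0,...,chi_5 with chi_k(m) = zeta_6^(k*m), zeta_6 = exp(2*pi*i/6)):
  irrep \ class  {0} (size 1)  {1} (size 1)    {2} (size 1)    {3} (size 1)  {4} (size 1)    {5} (size 1)  
  chi_0          1             1               1               1             1               1             
  chi_1          1             exp(I*pi/3)     exp(2*I*pi/3)   -1            exp(-2*I*pi/3)  exp(-I*pi/3)  
  chi_2          1             exp(2*I*pi/3)   exp(-2*I*pi/3)  1             exp(2*I*pi/3)   exp(-2*I*pi/3)
  chi_3          1             -1              1               -1            1               -1            
  chi_4          1             exp(-2*I*pi/3)  exp(2*I*pi/3)   1             exp(-2*I*pi/3)  exp(2*I*pi/3) 
  chi_5          1             exp(-I*pi/3)    exp(-2*I*pi/3)  -1            exp(2*I*pi/3)   exp(I*pi/3)   

Spot check: chi_3(3) = zeta_6^(3*3) = zeta_6^9 = -1.

Solution. Z/6Z is abelian, so all 6 irreducible complex representations are 1-dimensional. They are given by chi_k(m) = zeta_6^(k*m) for k = 0,...,5. Row orthogonality: sum_m chi_k(m) conj(chi_l(m)) = 6 * [k = l].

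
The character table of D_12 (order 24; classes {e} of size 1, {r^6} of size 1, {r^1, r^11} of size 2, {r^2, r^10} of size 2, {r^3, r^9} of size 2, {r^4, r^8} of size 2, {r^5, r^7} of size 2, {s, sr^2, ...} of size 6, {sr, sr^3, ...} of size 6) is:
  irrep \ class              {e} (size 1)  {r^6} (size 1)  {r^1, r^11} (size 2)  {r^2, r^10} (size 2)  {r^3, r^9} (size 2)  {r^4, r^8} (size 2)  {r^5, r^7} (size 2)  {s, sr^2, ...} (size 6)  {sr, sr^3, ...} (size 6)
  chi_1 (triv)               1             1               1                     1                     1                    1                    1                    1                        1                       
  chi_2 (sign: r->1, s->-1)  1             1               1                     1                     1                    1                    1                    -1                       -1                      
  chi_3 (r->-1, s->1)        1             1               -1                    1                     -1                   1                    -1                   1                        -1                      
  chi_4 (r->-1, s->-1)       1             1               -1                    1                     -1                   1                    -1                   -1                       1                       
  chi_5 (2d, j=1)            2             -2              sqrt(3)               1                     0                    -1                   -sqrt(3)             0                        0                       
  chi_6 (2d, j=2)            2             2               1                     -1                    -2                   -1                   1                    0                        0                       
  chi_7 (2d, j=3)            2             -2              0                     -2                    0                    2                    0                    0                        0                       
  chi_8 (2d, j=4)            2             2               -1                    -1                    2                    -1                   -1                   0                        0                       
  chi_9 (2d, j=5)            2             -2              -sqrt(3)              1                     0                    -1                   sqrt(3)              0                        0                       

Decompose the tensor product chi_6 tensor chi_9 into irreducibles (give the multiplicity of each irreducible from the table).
chi_6 tensor chi_9 = chi_7 + chi_9 (all other irreducibles have multiplicity 0).

The character of a tensor product is the pointwise product (chi_6 * chi_9)(C) = chi_6(C) * chi_9(C):
  {e}: (2)*(2), {r^6}: (2)*(-2), {r^1, r^11}: (1)*(-sqrt(3)), {r^2, r^10}: (-1)*(1), {r^3, r^9}: (-2)*(0), {r^4, r^8}: (-1)*(-1), {r^5, r^7}: (1)*(sqrt(3)), {s, sr^2, ...}: (0)*(0), {sr, sr^3, ...}: (0)*(0)
so (chi_6 * chi_9) takes values
  {e} -> 4, {r^6} -> -4, {r^1, r^11} -> -sqrt(3), {r^2, r^10} -> -1, {r^3, r^9} -> 0, {r^4, r^8} -> 1, {r^5, r^7} -> sqrt(3), {s, sr^2, ...} -> 0, {sr, sr^3, ...} -> 0.
Now take the inner product of this character with each irreducible chi from the table, <chi_6*chi_9, chi> = (1/24) sum_C |C| (chi_6*chi_9)(C) conj(chi(C)):
  <chi_6*chi_9, chi_1> = (1/24)[1*(4)*conj(1) + 1*(-4)*conj(1) + 2*(-sqrt(3))*conj(1) + 2*(-1)*conj(1) + 2*(0)*conj(1) + 2*(1)*conj(1) + 2*(sqrt(3))*conj(1) + 6*(0)*conj(1) + 6*(0)*conj(1)]
      = (1/24)[(4) + (-4) + (-2*sqrt(3)) + (-2) + (0) + (2) + (2*sqrt(3)) + (0) + (0)] = 0/24 = 0
  <chi_6*chi_9, chi_2> = (1/24)[1*(4)*conj(1) + 1*(-4)*conj(1) + 2*(-sqrt(3))*conj(1) + 2*(-1)*conj(1) + 2*(0)*conj(1) + 2*(1)*conj(1) + 2*(sqrt(3))*conj(1) + 6*(0)*conj(-1) + 6*(0)*conj(-1)]
      = (1/24)[(4) + (-4) + (-2*sqrt(3)) + (-2) + (0) + (2) + (2*sqrt(3)) + (0) + (0)] = 0/24 = 0
  <chi_6*chi_9, chi_3> = (1/24)[1*(4)*conj(1) + 1*(-4)*conj(1) + 2*(-sqrt(3))*conj(-1) + 2*(-1)*conj(1) + 2*(0)*conj(-1) + 2*(1)*conj(1) + 2*(sqrt(3))*conj(-1) + 6*(0)*conj(1) + 6*(0)*conj(-1)]
      = (1/24)[(4) + (-4) + (2*sqrt(3)) + (-2) + (0) + (2) + (-2*sqrt(3)) + (0) + (0)] = 0/24 = 0
  <chi_6*chi_9, chi_4> = (1/24)[1*(4)*conj(1) + 1*(-4)*conj(1) + 2*(-sqrt(3))*conj(-1) + 2*(-1)*conj(1) + 2*(0)*conj(-1) + 2*(1)*conj(1) + 2*(sqrt(3))*conj(-1) + 6*(0)*conj(-1) + 6*(0)*conj(1)]
      = (1/24)[(4) + (-4) + (2*sqrt(3)) + (-2) + (0) + (2) + (-2*sqrt(3)) + (0) + (0)] = 0/24 = 0
  <chi_6*chi_9, chi_5> = (1/24)[1*(4)*conj(2) + 1*(-4)*conj(-2) + 2*(-sqrt(3))*conj(sqrt(3)) + 2*(-1)*conj(1) + 2*(0)*conj(0) + 2*(1)*conj(-1) + 2*(sqrt(3))*conj(-sqrt(3)) + 6*(0)*conj(0) + 6*(0)*conj(0)]
      = (1/24)[(8) + (8) + (-6) + (-2) + (0) + (-2) + (-6) + (0) + (0)] = 0/24 = 0
  <chi_6*chi_9, chi_6> = (1/24)[1*(4)*conj(2) + 1*(-4)*conj(2) + 2*(-sqrt(3))*conj(1) + 2*(-1)*conj(-1) + 2*(0)*conj(-2) + 2*(1)*conj(-1) + 2*(sqrt(3))*conj(1) + 6*(0)*conj(0) + 6*(0)*conj(0)]
      = (1/24)[(8) + (-8) + (-2*sqrt(3)) + (2) + (0) + (-2) + (2*sqrt(3)) + (0) + (0)] = 0/24 = 0
  <chi_6*chi_9, chi_7> = (1/24)[1*(4)*conj(2) + 1*(-4)*conj(-2) + 2*(-sqrt(3))*conj(0) + 2*(-1)*conj(-2) + 2*(0)*conj(0) + 2*(1)*conj(2) + 2*(sqrt(3))*conj(0) + 6*(0)*conj(0) + 6*(0)*conj(0)]
      = (1/24)[(8) + (8) + (0) + (4) + (0) + (4) + (0) + (0) + (0)] = 24/24 = 1
  <chi_6*chi_9, chi_8> = (1/24)[1*(4)*conj(2) + 1*(-4)*conj(2) + 2*(-sqrt(3))*conj(-1) + 2*(-1)*conj(-1) + 2*(0)*conj(2) + 2*(1)*conj(-1) + 2*(sqrt(3))*conj(-1) + 6*(0)*conj(0) + 6*(0)*conj(0)]
      = (1/24)[(8) + (-8) + (2*sqrt(3)) + (2) + (0) + (-2) + (-2*sqrt(3)) + (0) + (0)] = 0/24 = 0
  <chi_6*chi_9, chi_9> = (1/24)[1*(4)*conj(2) + 1*(-4)*conj(-2) + 2*(-sqrt(3))*conj(-sqrt(3)) + 2*(-1)*conj(1) + 2*(0)*conj(0) + 2*(1)*conj(-1) + 2*(sqrt(3))*conj(sqrt(3)) + 6*(0)*conj(0) + 6*(0)*conj(0)]
      = (1/24)[(8) + (8) + (6) + (-2) + (0) + (-2) + (6) + (0) + (0)] = 24/24 = 1
Hence the multiplicities are chi_7: 1, chi_9: 1. Dimension check: dim(chi_6)*dim(chi_9) = 2*2 = 4 and sum (mult * dim) = 1*2 + 1*2 = 4.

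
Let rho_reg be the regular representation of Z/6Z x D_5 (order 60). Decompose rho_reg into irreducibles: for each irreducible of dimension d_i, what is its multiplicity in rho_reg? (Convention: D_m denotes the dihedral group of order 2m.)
Each irreducible V_i of dimension d_i appears with multiplicity d_i, i.e. rho_reg = (direct sum over all irreducibles V_i) d_i V_i. The irreducible dimensions for Z/6Z x D_5 are 1, 1, 1, 1, 1, 1, 1, 1, 1, 1, 1, 1, 2, 2, 2, 2, 2, 2, 2, 2, 2, 2, 2, 2: 12 irreducibles of dimension 1, each with multiplicity 1; 12 irreducibles of dimension 2, each with multiplicity 2. Total dimension 12*1*1 + 12*2*2 = 60 = |G|.

Justification: General theorem: in the regular representation of a finite group G, each irreducible appears with multiplicity equal to its dimension. Check: dim(rho_reg) = sum d_i^2 = 1 + 1 + 1 + 1 + 1 + 1 + 1 + 1 + 1 + 1 + 1 + 1 + 4 + 4 + 4 + 4 + 4 + 4 + 4 + 4 + 4 + 4 + 4 + 4 = 60 = |G|.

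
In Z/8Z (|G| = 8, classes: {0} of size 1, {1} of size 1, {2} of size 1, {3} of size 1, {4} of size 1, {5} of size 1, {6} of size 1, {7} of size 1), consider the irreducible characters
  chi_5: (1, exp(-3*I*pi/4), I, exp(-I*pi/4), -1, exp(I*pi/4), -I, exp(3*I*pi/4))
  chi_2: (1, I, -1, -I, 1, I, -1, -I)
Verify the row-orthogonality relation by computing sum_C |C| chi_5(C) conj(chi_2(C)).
Sum = 0; so <chi_5, chi_2> = 0 (distinct irreducibles are orthogonal).

Explanation: Compute term by term over conjugacy classes (|C| * chi_5(C) * conj(chi_2(C))):
  1*(1)*conj(1) + 1*(exp(-3*I*pi/4))*conj(I) + 1*(I)*conj(-1) + 1*(exp(-I*pi/4))*conj(-I) + 1*(-1)*conj(1) + 1*(exp(I*pi/4))*conj(I) + 1*(-I)*conj(-1) + 1*(exp(3*I*pi/4))*conj(-I)
  = (1) + (-exp(-I*pi/4)) + (-I) + (exp(I*pi/4)) + (-1) + (-exp(3*I*pi/4)) + (I) + (exp(-3*I*pi/4))
  = 0.
(Exp terms are combined using exp(i*s)*conj(exp(i*t)) = exp(i*(s-t)), and sums of them are collapsed using the identity that for every m > 1 the m distinct m-th roots of unity sum to 0, e.g. 1 + exp(2*I*pi/3) + exp(-2*I*pi/3) = 0.)
Dividing by |G| = 8 gives 0/8 = 0, matching the row-orthogonality relation <chi_5, chi_2> = [chi_5 = chi_2].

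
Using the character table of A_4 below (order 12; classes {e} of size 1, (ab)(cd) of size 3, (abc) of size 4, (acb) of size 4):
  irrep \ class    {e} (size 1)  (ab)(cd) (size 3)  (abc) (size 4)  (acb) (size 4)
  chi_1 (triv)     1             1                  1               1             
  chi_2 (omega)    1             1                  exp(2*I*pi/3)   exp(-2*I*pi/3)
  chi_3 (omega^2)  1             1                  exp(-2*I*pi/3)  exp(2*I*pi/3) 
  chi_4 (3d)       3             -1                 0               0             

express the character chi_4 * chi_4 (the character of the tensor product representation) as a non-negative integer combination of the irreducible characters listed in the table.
chi_4 tensor chi_4 = chi_1 + chi_2 + chi_3 + 2*chi_4 (all other irreducibles have multiplicity 0).

Argument: The character of a tensor product is the pointwise product (chi_4 * chi_4)(C) = chi_4(C) * chi_4(C):
  {e}: (3)*(3), (ab)(cd): (-1)*(-1), (abc): (0)*(0), (acb): (0)*(0)
so (chi_4 * chi_4) takes values
  {e} -> 9, (ab)(cd) -> 1, (abc) -> 0, (acb) -> 0.
Now take the inner product of this character with each irreducible chi from the table, <chi_4*chi_4, chi> = (1/12) sum_C |C| (chi_4*chi_4)(C) conj(chi(C)):
  <chi_4*chi_4, chi_1> = (1/12)[1*(9)*conj(1) + 3*(1)*conj(1) + 4*(0)*conj(1) + 4*(0)*conj(1)]
      = (1/12)[(9) + (3) + (0) + (0)] = 12/12 = 1
  <chi_4*chi_4, chi_2> = (1/12)[1*(9)*conj(1) + 3*(1)*conj(1) + 4*(0)*conj(exp(2*I*pi/3)) + 4*(0)*conj(exp(-2*I*pi/3))]
      = (1/12)[(9) + (3) + (0) + (0)] = 12/12 = 1
  <chi_4*chi_4, chi_3> = (1/12)[1*(9)*conj(1) + 3*(1)*conj(1) + 4*(0)*conj(exp(-2*I*pi/3)) + 4*(0)*conj(exp(2*I*pi/3))]
      = (1/12)[(9) + (3) + (0) + (0)] = 12/12 = 1
  <chi_4*chi_4, chi_4> = (1/12)[1*(9)*conj(3) + 3*(1)*conj(-1) + 4*(0)*conj(0) + 4*(0)*conj(0)]
      = (1/12)[(27) + (-3) + (0) + (0)] = 24/12 = 2
(Exp terms are combined using exp(i*s)*conj(exp(i*t)) = exp(i*(s-t)), and sums of them are collapsed using the identity that for every m > 1 the m distinct m-th roots of unity sum to 0, e.g. 1 + exp(2*I*pi/3) + exp(-2*I*pi/3) = 0.)
Hence the multiplicities are chi_1: 1, chi_2: 1, chi_3: 1, chi_4: 2. Dimension check: dim(chi_4)*dim(chi_4) = 3*3 = 9 and sum (mult * dim) = 1*1 + 1*1 + 1*1 + 2*3 = 9.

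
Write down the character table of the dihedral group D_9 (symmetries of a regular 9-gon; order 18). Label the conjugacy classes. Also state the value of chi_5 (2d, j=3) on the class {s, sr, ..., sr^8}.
Conjugacy classes: {e} of size 1, {r^1, r^8} of size 2, {r^2, r^7} of size 2, {r^3, r^6} of size 2, {r^4, r^5} of size 2, {s, sr, ..., sr^8} of size 9.
Character table:
  irrep \ class              {e} (size 1)  {r^1, r^8} (size 2)  {r^2, r^7} (size 2)  {r^3, r^6} (size 2)  {r^4, r^5} (size 2)  {s, sr, ..., sr^8} (size 9)
  chi_1 (triv)               1             1                    1                    1                    1                    1                          
  chi_2 (sign: r->1, s->-1)  1             1                    1                    1                    1                    -1                         
  chi_3 (2d, j=1)            2             2*cos(2*pi/9)        2*cos(4*pi/9)        -1                   -2*cos(pi/9)         0                          
  chi_4 (2d, j=2)            2             2*cos(4*pi/9)        -2*cos(pi/9)         -1                   2*cos(2*pi/9)        0                          
  chi_5 (2d, j=3)            2             -1                   -1                   2                    -1                   0                          
  chi_6 (2d, j=4)            2             -2*cos(pi/9)         2*cos(2*pi/9)        -1                   2*cos(4*pi/9)        0                          

Spot check: chi_5 (2d, j=3) on {s, sr, ..., sr^8} = 0.

Explanation: D_9 has order 2*9 = 18 with 6 conjugacy classes, hence 6 irreducibles. Sum of squared dims 1 + 1 + 4 + 4 + 4 + 4 = 18 = |G|. Linear characters come from the abelianisation; the 2-dimensional irreps have character r^k -> 2*cos(2*pi*j*k/9), reflections -> 0.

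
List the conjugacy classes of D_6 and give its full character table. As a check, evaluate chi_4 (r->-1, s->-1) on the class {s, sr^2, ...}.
Conjugacy classes: {e} of size 1, {r^3} of size 1, {r^1, r^5} of size 2, {r^2, r^4} of size 2, {s, sr^2, ...} of size 3, {sr, sr^3, ...} of size 3.
Character table:
  irrep \ class              {e} (size 1)  {r^3} (size 1)  {r^1, r^5} (size 2)  {r^2, r^4} (size 2)  {s, sr^2, ...} (size 3)  {sr, sr^3, ...} (size 3)
  chi_1 (triv)               1             1               1                    1                    1                        1                       
  chi_2 (sign: r->1, s->-1)  1             1               1                    1                    -1                       -1                      
  chi_3 (r->-1, s->1)        1             -1              -1                   1                    1                        -1                      
  chi_4 (r->-1, s->-1)       1             -1              -1                   1                    -1                       1                       
  chi_5 (2d, j=1)            2             -2              1                    -1                   0                        0                       
  chi_6 (2d, j=2)            2             2               -1                   -1                   0                        0                       

Spot check: chi_4 (r->-1, s->-1) on {s, sr^2, ...} = -1.

Justification: D_6 has order 2*6 = 12 with 6 conjugacy classes, hence 6 irreducibles. Sum of squared dims 1 + 1 + 1 + 1 + 4 + 4 = 12 = |G|. Linear characters come from the abelianisation; the 2-dimensional irreps have character r^k -> 2*cos(2*pi*j*k/6), reflections -> 0.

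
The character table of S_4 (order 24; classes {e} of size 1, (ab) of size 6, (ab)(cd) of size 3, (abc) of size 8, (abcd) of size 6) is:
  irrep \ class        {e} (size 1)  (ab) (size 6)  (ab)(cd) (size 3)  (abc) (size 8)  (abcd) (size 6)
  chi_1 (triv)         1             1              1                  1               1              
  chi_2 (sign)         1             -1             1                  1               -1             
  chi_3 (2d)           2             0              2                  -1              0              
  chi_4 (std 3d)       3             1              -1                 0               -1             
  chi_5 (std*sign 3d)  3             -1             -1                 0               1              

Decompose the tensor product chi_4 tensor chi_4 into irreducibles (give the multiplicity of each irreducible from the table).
chi_4 tensor chi_4 = chi_1 + chi_3 + chi_4 + chi_5 (all other irreducibles have multiplicity 0).

Solution. The character of a tensor product is the pointwise product (chi_4 * chi_4)(C) = chi_4(C) * chi_4(C):
  {e}: (3)*(3), (ab): (1)*(1), (ab)(cd): (-1)*(-1), (abc): (0)*(0), (abcd): (-1)*(-1)
so (chi_4 * chi_4) takes values
  {e} -> 9, (ab) -> 1, (ab)(cd) -> 1, (abc) -> 0, (abcd) -> 1.
Now take the inner product of this character with each irreducible chi from the table, <chi_4*chi_4, chi> = (1/24) sum_C |C| (chi_4*chi_4)(C) conj(chi(C)):
  <chi_4*chi_4, chi_1> = (1/24)[1*(9)*conj(1) + 6*(1)*conj(1) + 3*(1)*conj(1) + 8*(0)*conj(1) + 6*(1)*conj(1)]
      = (1/24)[(9) + (6) + (3) + (0) + (6)] = 24/24 = 1
  <chi_4*chi_4, chi_2> = (1/24)[1*(9)*conj(1) + 6*(1)*conj(-1) + 3*(1)*conj(1) + 8*(0)*conj(1) + 6*(1)*conj(-1)]
      = (1/24)[(9) + (-6) + (3) + (0) + (-6)] = 0/24 = 0
  <chi_4*chi_4, chi_3> = (1/24)[1*(9)*conj(2) + 6*(1)*conj(0) + 3*(1)*conj(2) + 8*(0)*conj(-1) + 6*(1)*conj(0)]
      = (1/24)[(18) + (0) + (6) + (0) + (0)] = 24/24 = 1
  <chi_4*chi_4, chi_4> = (1/24)[1*(9)*conj(3) + 6*(1)*conj(1) + 3*(1)*conj(-1) + 8*(0)*conj(0) + 6*(1)*conj(-1)]
      = (1/24)[(27) + (6) + (-3) + (0) + (-6)] = 24/24 = 1
  <chi_4*chi_4, chi_5> = (1/24)[1*(9)*conj(3) + 6*(1)*conj(-1) + 3*(1)*conj(-1) + 8*(0)*conj(0) + 6*(1)*conj(1)]
      = (1/24)[(27) + (-6) + (-3) + (0) + (6)] = 24/24 = 1
Hence the multiplicities are chi_1: 1, chi_3: 1, chi_4: 1, chi_5: 1. Dimension check: dim(chi_4)*dim(chi_4) = 3*3 = 9 and sum (mult * dim) = 1*1 + 1*2 + 1*3 + 1*3 = 9.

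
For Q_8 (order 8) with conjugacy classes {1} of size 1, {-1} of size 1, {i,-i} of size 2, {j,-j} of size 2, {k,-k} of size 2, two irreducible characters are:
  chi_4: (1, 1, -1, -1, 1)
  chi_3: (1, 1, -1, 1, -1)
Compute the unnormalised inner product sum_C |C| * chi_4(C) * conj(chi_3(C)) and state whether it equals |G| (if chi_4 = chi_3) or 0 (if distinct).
Sum = 0; so <chi_4, chi_3> = 0 (distinct irreducibles are orthogonal).

Why: Compute term by term over conjugacy classes (|C| * chi_4(C) * conj(chi_3(C))):
  1*(1)*conj(1) + 1*(1)*conj(1) + 2*(-1)*conj(-1) + 2*(-1)*conj(1) + 2*(1)*conj(-1)
  = (1) + (1) + (2) + (-2) + (-2)
  = 0.
Dividing by |G| = 8 gives 0/8 = 0, matching the row-orthogonality relation <chi_4, chi_3> = [chi_4 = chi_3].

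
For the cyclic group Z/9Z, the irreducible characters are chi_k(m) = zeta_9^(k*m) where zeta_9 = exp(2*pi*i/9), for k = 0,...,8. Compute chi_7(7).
chi_7(7) = zeta_9^49 = exp(8*I*pi/9)

Derivation: chi_7(7) = zeta_9^(7*7) = zeta_9^49. Since zeta_9^9 = 1, this equals zeta_9^4 = exp(2*pi*i*4/9) = exp(8*I*pi/9).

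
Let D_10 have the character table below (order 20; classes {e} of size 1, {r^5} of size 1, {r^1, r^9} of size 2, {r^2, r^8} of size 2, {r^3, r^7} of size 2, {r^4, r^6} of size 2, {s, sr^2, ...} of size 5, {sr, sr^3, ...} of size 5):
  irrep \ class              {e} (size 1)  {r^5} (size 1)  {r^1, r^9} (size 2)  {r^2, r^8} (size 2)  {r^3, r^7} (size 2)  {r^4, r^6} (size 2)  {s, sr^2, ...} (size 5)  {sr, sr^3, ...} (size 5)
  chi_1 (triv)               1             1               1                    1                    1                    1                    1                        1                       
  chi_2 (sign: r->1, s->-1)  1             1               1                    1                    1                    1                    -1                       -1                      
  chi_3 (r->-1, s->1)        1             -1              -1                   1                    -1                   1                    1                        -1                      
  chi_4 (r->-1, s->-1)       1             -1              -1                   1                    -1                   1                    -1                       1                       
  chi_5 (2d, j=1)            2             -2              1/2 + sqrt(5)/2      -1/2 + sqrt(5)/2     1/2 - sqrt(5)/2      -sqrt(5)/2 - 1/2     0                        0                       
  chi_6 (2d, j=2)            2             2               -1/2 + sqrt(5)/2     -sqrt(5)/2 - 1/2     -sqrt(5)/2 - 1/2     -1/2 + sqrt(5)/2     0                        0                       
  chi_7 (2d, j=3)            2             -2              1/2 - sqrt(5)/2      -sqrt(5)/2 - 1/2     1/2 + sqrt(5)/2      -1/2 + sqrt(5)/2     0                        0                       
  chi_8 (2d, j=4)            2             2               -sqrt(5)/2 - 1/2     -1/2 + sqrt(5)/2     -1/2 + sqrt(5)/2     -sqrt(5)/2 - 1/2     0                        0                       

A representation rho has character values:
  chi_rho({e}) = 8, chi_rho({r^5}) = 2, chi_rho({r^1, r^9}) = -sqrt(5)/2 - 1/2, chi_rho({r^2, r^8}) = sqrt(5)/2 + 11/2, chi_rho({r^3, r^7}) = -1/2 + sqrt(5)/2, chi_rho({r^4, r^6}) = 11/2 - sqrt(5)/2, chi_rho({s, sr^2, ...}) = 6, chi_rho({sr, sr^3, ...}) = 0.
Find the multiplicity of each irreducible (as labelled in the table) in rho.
Multiplicities: chi_1: 3, chi_2: 0, chi_3: 3, chi_4: 0, chi_5: 0, chi_6: 0, chi_7: 0, chi_8: 1.

Proof sketch: Use <chi_rho, chi> = (1/|G|) sum_C |C| * chi_rho(C) * conj(chi(C)) with |G| = 20 for each irreducible chi in the table:
  <chi_rho, chi_1> = (1/20)[1*(8)*conj(1) + 1*(2)*conj(1) + 2*(-sqrt(5)/2 - 1/2)*conj(1) + 2*(sqrt(5)/2 + 11/2)*conj(1) + 2*(-1/2 + sqrt(5)/2)*conj(1) + 2*(11/2 - sqrt(5)/2)*conj(1) + 5*(6)*conj(1) + 5*(0)*conj(1)]
      = (1/20)[(8) + (2) + (-sqrt(5) - 1) + (sqrt(5) + 11) + (-1 + sqrt(5)) + (11 - sqrt(5)) + (30) + (0)] = 60/20 = 3
  <chi_rho, chi_2> = (1/20)[1*(8)*conj(1) + 1*(2)*conj(1) + 2*(-sqrt(5)/2 - 1/2)*conj(1) + 2*(sqrt(5)/2 + 11/2)*conj(1) + 2*(-1/2 + sqrt(5)/2)*conj(1) + 2*(11/2 - sqrt(5)/2)*conj(1) + 5*(6)*conj(-1) + 5*(0)*conj(-1)]
      = (1/20)[(8) + (2) + (-sqrt(5) - 1) + (sqrt(5) + 11) + (-1 + sqrt(5)) + (11 - sqrt(5)) + (-30) + (0)] = 0/20 = 0
  <chi_rho, chi_3> = (1/20)[1*(8)*conj(1) + 1*(2)*conj(-1) + 2*(-sqrt(5)/2 - 1/2)*conj(-1) + 2*(sqrt(5)/2 + 11/2)*conj(1) + 2*(-1/2 + sqrt(5)/2)*conj(-1) + 2*(11/2 - sqrt(5)/2)*conj(1) + 5*(6)*conj(1) + 5*(0)*conj(-1)]
      = (1/20)[(8) + (-2) + (1 + sqrt(5)) + (sqrt(5) + 11) + (1 - sqrt(5)) + (11 - sqrt(5)) + (30) + (0)] = 60/20 = 3
  <chi_rho, chi_4> = (1/20)[1*(8)*conj(1) + 1*(2)*conj(-1) + 2*(-sqrt(5)/2 - 1/2)*conj(-1) + 2*(sqrt(5)/2 + 11/2)*conj(1) + 2*(-1/2 + sqrt(5)/2)*conj(-1) + 2*(11/2 - sqrt(5)/2)*conj(1) + 5*(6)*conj(-1) + 5*(0)*conj(1)]
      = (1/20)[(8) + (-2) + (1 + sqrt(5)) + (sqrt(5) + 11) + (1 - sqrt(5)) + (11 - sqrt(5)) + (-30) + (0)] = 0/20 = 0
  <chi_rho, chi_5> = (1/20)[1*(8)*conj(2) + 1*(2)*conj(-2) + 2*(-sqrt(5)/2 - 1/2)*conj(1/2 + sqrt(5)/2) + 2*(sqrt(5)/2 + 11/2)*conj(-1/2 + sqrt(5)/2) + 2*(-1/2 + sqrt(5)/2)*conj(1/2 - sqrt(5)/2) + 2*(11/2 - sqrt(5)/2)*conj(-sqrt(5)/2 - 1/2) + 5*(6)*conj(0) + 5*(0)*conj(0)]
      = (1/20)[(16) + (-4) + (-3 - sqrt(5)) + (-3 + 5*sqrt(5)) + (-3 + sqrt(5)) + (-5*sqrt(5) - 3) + (0) + (0)] = 0/20 = 0
  <chi_rho, chi_6> = (1/20)[1*(8)*conj(2) + 1*(2)*conj(2) + 2*(-sqrt(5)/2 - 1/2)*conj(-1/2 + sqrt(5)/2) + 2*(sqrt(5)/2 + 11/2)*conj(-sqrt(5)/2 - 1/2) + 2*(-1/2 + sqrt(5)/2)*conj(-sqrt(5)/2 - 1/2) + 2*(11/2 - sqrt(5)/2)*conj(-1/2 + sqrt(5)/2) + 5*(6)*conj(0) + 5*(0)*conj(0)]
      = (1/20)[(16) + (4) + (-2) + (-6*sqrt(5) - 8) + (-2) + (-8 + 6*sqrt(5)) + (0) + (0)] = 0/20 = 0
  <chi_rho, chi_7> = (1/20)[1*(8)*conj(2) + 1*(2)*conj(-2) + 2*(-sqrt(5)/2 - 1/2)*conj(1/2 - sqrt(5)/2) + 2*(sqrt(5)/2 + 11/2)*conj(-sqrt(5)/2 - 1/2) + 2*(-1/2 + sqrt(5)/2)*conj(1/2 + sqrt(5)/2) + 2*(11/2 - sqrt(5)/2)*conj(-1/2 + sqrt(5)/2) + 5*(6)*conj(0) + 5*(0)*conj(0)]
      = (1/20)[(16) + (-4) + (2) + (-6*sqrt(5) - 8) + (2) + (-8 + 6*sqrt(5)) + (0) + (0)] = 0/20 = 0
  <chi_rho, chi_8> = (1/20)[1*(8)*conj(2) + 1*(2)*conj(2) + 2*(-sqrt(5)/2 - 1/2)*conj(-sqrt(5)/2 - 1/2) + 2*(sqrt(5)/2 + 11/2)*conj(-1/2 + sqrt(5)/2) + 2*(-1/2 + sqrt(5)/2)*conj(-1/2 + sqrt(5)/2) + 2*(11/2 - sqrt(5)/2)*conj(-sqrt(5)/2 - 1/2) + 5*(6)*conj(0) + 5*(0)*conj(0)]
      = (1/20)[(16) + (4) + (sqrt(5) + 3) + (-3 + 5*sqrt(5)) + (3 - sqrt(5)) + (-5*sqrt(5) - 3) + (0) + (0)] = 20/20 = 1
Dimension check: dim(rho) = sum (mult * dim) = 3*1 + 0*1 + 3*1 + 0*1 + 0*2 + 0*2 + 0*2 + 1*2 = 8 = chi_rho(e) = 8.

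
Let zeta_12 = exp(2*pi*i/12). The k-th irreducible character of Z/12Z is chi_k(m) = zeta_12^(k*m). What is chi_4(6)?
chi_4(6) = zeta_12^24 = 1

Why: chi_4(6) = zeta_12^(4*6) = zeta_12^24. Since zeta_12^12 = 1, this equals zeta_12^0 = exp(2*pi*i*0/12) = 1.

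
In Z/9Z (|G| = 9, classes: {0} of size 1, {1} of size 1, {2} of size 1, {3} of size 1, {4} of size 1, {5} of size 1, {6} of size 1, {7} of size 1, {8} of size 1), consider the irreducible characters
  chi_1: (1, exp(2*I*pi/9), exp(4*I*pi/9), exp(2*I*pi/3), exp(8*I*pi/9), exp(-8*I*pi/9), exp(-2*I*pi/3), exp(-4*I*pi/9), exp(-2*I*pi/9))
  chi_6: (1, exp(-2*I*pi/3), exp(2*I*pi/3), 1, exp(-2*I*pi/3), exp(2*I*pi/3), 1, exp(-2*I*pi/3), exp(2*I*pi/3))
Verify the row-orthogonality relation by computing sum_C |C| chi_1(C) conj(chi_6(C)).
Sum = 0; so <chi_1, chi_6> = 0 (distinct irreducibles are orthogonal).

Details: Compute term by term over conjugacy classes (|C| * chi_1(C) * conj(chi_6(C))):
  1*(1)*conj(1) + 1*(exp(2*I*pi/9))*conj(exp(-2*I*pi/3)) + 1*(exp(4*I*pi/9))*conj(exp(2*I*pi/3)) + 1*(exp(2*I*pi/3))*conj(1) + 1*(exp(8*I*pi/9))*conj(exp(-2*I*pi/3)) + 1*(exp(-8*I*pi/9))*conj(exp(2*I*pi/3)) + 1*(exp(-2*I*pi/3))*conj(1) + 1*(exp(-4*I*pi/9))*conj(exp(-2*I*pi/3)) + 1*(exp(-2*I*pi/9))*conj(exp(2*I*pi/3))
  = (1) + (exp(8*I*pi/9)) + (exp(-2*I*pi/9)) + (exp(2*I*pi/3)) + (exp(-4*I*pi/9)) + (exp(4*I*pi/9)) + (exp(-2*I*pi/3)) + (exp(2*I*pi/9)) + (exp(-8*I*pi/9))
  = 0.
(Exp terms are combined using exp(i*s)*conj(exp(i*t)) = exp(i*(s-t)), and sums of them are collapsed using the identity that for every m > 1 the m distinct m-th roots of unity sum to 0, e.g. 1 + exp(2*I*pi/3) + exp(-2*I*pi/3) = 0.)
Dividing by |G| = 9 gives 0/9 = 0, matching the row-orthogonality relation <chi_1, chi_6> = [chi_1 = chi_6].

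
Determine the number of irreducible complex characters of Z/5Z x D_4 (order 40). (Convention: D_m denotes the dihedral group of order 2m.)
25

Reasoning: The number of irreducible complex representations of a finite group equals its number of conjugacy classes. For a direct product, #classes(G x H) = #classes(G) * #classes(H). Z/5Z has 5 classes (abelian), D_4 has 5 classes, so 5 * 5 = 25, so Z/5Z x D_4 (order 40) has exactly 25 irreducible complex representations.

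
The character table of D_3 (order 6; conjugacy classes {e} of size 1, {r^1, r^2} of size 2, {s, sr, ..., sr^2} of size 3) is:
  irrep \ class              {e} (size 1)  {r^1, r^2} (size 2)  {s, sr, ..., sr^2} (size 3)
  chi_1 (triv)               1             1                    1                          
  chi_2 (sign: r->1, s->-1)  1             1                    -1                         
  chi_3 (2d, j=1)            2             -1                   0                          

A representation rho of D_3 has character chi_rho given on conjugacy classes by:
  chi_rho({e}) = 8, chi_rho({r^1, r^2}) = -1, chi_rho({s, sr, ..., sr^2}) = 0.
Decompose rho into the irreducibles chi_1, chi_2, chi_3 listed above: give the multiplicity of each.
Multiplicities: chi_1: 1, chi_2: 1, chi_3: 3.

Derivation: Use <chi_rho, chi> = (1/|G|) sum_C |C| * chi_rho(C) * conj(chi(C)) with |G| = 6 for each irreducible chi in the table:
  <chi_rho, chi_1> = (1/6)[1*(8)*conj(1) + 2*(-1)*conj(1) + 3*(0)*conj(1)]
      = (1/6)[(8) + (-2) + (0)] = 6/6 = 1
  <chi_rho, chi_2> = (1/6)[1*(8)*conj(1) + 2*(-1)*conj(1) + 3*(0)*conj(-1)]
      = (1/6)[(8) + (-2) + (0)] = 6/6 = 1
  <chi_rho, chi_3> = (1/6)[1*(8)*conj(2) + 2*(-1)*conj(-1) + 3*(0)*conj(0)]
      = (1/6)[(16) + (2) + (0)] = 18/6 = 3
Dimension check: dim(rho) = sum (mult * dim) = 1*1 + 1*1 + 3*2 = 8 = chi_rho(e) = 8.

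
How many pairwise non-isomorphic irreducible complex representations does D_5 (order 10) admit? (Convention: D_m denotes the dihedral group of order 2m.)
4

Why: The number of irreducible complex representations of a finite group equals its number of conjugacy classes. D_5 has 4 conjugacy classes ((n+3)/2 for n odd), so D_5 (order 10) has exactly 4 irreducible complex representations.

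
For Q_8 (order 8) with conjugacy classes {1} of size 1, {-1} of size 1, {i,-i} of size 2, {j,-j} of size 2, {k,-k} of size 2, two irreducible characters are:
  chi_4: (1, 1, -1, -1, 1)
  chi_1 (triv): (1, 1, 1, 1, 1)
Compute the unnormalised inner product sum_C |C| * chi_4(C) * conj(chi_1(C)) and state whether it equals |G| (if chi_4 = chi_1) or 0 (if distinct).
Sum = 0; so <chi_4, chi_1> = 0 (distinct irreducibles are orthogonal).

Why: Compute term by term over conjugacy classes (|C| * chi_4(C) * conj(chi_1(C))):
  1*(1)*conj(1) + 1*(1)*conj(1) + 2*(-1)*conj(1) + 2*(-1)*conj(1) + 2*(1)*conj(1)
  = (1) + (1) + (-2) + (-2) + (2)
  = 0.
Dividing by |G| = 8 gives 0/8 = 0, matching the row-orthogonality relation <chi_4, chi_1> = [chi_4 = chi_1].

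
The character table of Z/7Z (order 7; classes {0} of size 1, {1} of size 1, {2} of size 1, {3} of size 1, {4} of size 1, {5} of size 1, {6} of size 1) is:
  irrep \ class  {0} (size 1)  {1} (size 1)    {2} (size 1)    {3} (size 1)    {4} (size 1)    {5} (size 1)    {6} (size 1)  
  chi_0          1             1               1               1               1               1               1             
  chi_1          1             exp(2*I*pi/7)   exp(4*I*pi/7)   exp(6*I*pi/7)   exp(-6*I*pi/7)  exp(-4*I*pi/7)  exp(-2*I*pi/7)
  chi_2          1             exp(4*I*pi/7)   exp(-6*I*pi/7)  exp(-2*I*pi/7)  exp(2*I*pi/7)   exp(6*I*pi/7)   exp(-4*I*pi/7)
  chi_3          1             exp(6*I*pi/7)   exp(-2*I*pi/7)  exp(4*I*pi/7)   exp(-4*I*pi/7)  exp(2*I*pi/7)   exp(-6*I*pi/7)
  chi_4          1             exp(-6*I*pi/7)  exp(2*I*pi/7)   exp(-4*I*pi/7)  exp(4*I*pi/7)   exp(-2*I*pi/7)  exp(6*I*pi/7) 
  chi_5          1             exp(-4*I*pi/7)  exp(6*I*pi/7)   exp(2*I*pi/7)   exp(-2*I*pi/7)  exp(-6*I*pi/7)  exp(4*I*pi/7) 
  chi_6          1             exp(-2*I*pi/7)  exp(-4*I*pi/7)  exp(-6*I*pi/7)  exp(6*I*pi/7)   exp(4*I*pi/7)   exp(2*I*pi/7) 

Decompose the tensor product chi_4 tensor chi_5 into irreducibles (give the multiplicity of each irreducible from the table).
chi_4 tensor chi_5 = chi_2 (all other irreducibles have multiplicity 0).

Argument: The character of a tensor product is the pointwise product (chi_4 * chi_5)(C) = chi_4(C) * chi_5(C):
  {0}: (1)*(1), {1}: (exp(-6*I*pi/7))*(exp(-4*I*pi/7)), {2}: (exp(2*I*pi/7))*(exp(6*I*pi/7)), {3}: (exp(-4*I*pi/7))*(exp(2*I*pi/7)), {4}: (exp(4*I*pi/7))*(exp(-2*I*pi/7)), {5}: (exp(-2*I*pi/7))*(exp(-6*I*pi/7)), {6}: (exp(6*I*pi/7))*(exp(4*I*pi/7))
so (chi_4 * chi_5) takes values
  {0} -> 1, {1} -> exp(4*I*pi/7), {2} -> exp(-6*I*pi/7), {3} -> exp(-2*I*pi/7), {4} -> exp(2*I*pi/7), {5} -> exp(6*I*pi/7), {6} -> exp(-4*I*pi/7).
Now take the inner product of this character with each irreducible chi from the table, <chi_4*chi_5, chi> = (1/7) sum_C |C| (chi_4*chi_5)(C) conj(chi(C)):
  <chi_4*chi_5, chi_0> = (1/7)[1*(1)*conj(1) + 1*(exp(4*I*pi/7))*conj(1) + 1*(exp(-6*I*pi/7))*conj(1) + 1*(exp(-2*I*pi/7))*conj(1) + 1*(exp(2*I*pi/7))*conj(1) + 1*(exp(6*I*pi/7))*conj(1) + 1*(exp(-4*I*pi/7))*conj(1)]
      = (1/7)[(1) + (exp(4*I*pi/7)) + (exp(-6*I*pi/7)) + (exp(-2*I*pi/7)) + (exp(2*I*pi/7)) + (exp(6*I*pi/7)) + (exp(-4*I*pi/7))] = 0/7 = 0
  <chi_4*chi_5, chi_1> = (1/7)[1*(1)*conj(1) + 1*(exp(4*I*pi/7))*conj(exp(2*I*pi/7)) + 1*(exp(-6*I*pi/7))*conj(exp(4*I*pi/7)) + 1*(exp(-2*I*pi/7))*conj(exp(6*I*pi/7)) + 1*(exp(2*I*pi/7))*conj(exp(-6*I*pi/7)) + 1*(exp(6*I*pi/7))*conj(exp(-4*I*pi/7)) + 1*(exp(-4*I*pi/7))*conj(exp(-2*I*pi/7))]
      = (1/7)[(1) + (exp(2*I*pi/7)) + (exp(4*I*pi/7)) + (exp(6*I*pi/7)) + (exp(-6*I*pi/7)) + (exp(-4*I*pi/7)) + (exp(-2*I*pi/7))] = 0/7 = 0
  <chi_4*chi_5, chi_2> = (1/7)[1*(1)*conj(1) + 1*(exp(4*I*pi/7))*conj(exp(4*I*pi/7)) + 1*(exp(-6*I*pi/7))*conj(exp(-6*I*pi/7)) + 1*(exp(-2*I*pi/7))*conj(exp(-2*I*pi/7)) + 1*(exp(2*I*pi/7))*conj(exp(2*I*pi/7)) + 1*(exp(6*I*pi/7))*conj(exp(6*I*pi/7)) + 1*(exp(-4*I*pi/7))*conj(exp(-4*I*pi/7))]
      = (1/7)[(1) + (1) + (1) + (1) + (1) + (1) + (1)] = 7/7 = 1
  <chi_4*chi_5, chi_3> = (1/7)[1*(1)*conj(1) + 1*(exp(4*I*pi/7))*conj(exp(6*I*pi/7)) + 1*(exp(-6*I*pi/7))*conj(exp(-2*I*pi/7)) + 1*(exp(-2*I*pi/7))*conj(exp(4*I*pi/7)) + 1*(exp(2*I*pi/7))*conj(exp(-4*I*pi/7)) + 1*(exp(6*I*pi/7))*conj(exp(2*I*pi/7)) + 1*(exp(-4*I*pi/7))*conj(exp(-6*I*pi/7))]
      = (1/7)[(1) + (exp(-2*I*pi/7)) + (exp(-4*I*pi/7)) + (exp(-6*I*pi/7)) + (exp(6*I*pi/7)) + (exp(4*I*pi/7)) + (exp(2*I*pi/7))] = 0/7 = 0
  <chi_4*chi_5, chi_4> = (1/7)[1*(1)*conj(1) + 1*(exp(4*I*pi/7))*conj(exp(-6*I*pi/7)) + 1*(exp(-6*I*pi/7))*conj(exp(2*I*pi/7)) + 1*(exp(-2*I*pi/7))*conj(exp(-4*I*pi/7)) + 1*(exp(2*I*pi/7))*conj(exp(4*I*pi/7)) + 1*(exp(6*I*pi/7))*conj(exp(-2*I*pi/7)) + 1*(exp(-4*I*pi/7))*conj(exp(6*I*pi/7))]
      = (1/7)[(1) + (exp(-4*I*pi/7)) + (exp(6*I*pi/7)) + (exp(2*I*pi/7)) + (exp(-2*I*pi/7)) + (exp(-6*I*pi/7)) + (exp(4*I*pi/7))] = 0/7 = 0
  <chi_4*chi_5, chi_5> = (1/7)[1*(1)*conj(1) + 1*(exp(4*I*pi/7))*conj(exp(-4*I*pi/7)) + 1*(exp(-6*I*pi/7))*conj(exp(6*I*pi/7)) + 1*(exp(-2*I*pi/7))*conj(exp(2*I*pi/7)) + 1*(exp(2*I*pi/7))*conj(exp(-2*I*pi/7)) + 1*(exp(6*I*pi/7))*conj(exp(-6*I*pi/7)) + 1*(exp(-4*I*pi/7))*conj(exp(4*I*pi/7))]
      = (1/7)[(1) + (exp(-6*I*pi/7)) + (exp(2*I*pi/7)) + (exp(-4*I*pi/7)) + (exp(4*I*pi/7)) + (exp(-2*I*pi/7)) + (exp(6*I*pi/7))] = 0/7 = 0
  <chi_4*chi_5, chi_6> = (1/7)[1*(1)*conj(1) + 1*(exp(4*I*pi/7))*conj(exp(-2*I*pi/7)) + 1*(exp(-6*I*pi/7))*conj(exp(-4*I*pi/7)) + 1*(exp(-2*I*pi/7))*conj(exp(-6*I*pi/7)) + 1*(exp(2*I*pi/7))*conj(exp(6*I*pi/7)) + 1*(exp(6*I*pi/7))*conj(exp(4*I*pi/7)) + 1*(exp(-4*I*pi/7))*conj(exp(2*I*pi/7))]
      = (1/7)[(1) + (exp(6*I*pi/7)) + (exp(-2*I*pi/7)) + (exp(4*I*pi/7)) + (exp(-4*I*pi/7)) + (exp(2*I*pi/7)) + (exp(-6*I*pi/7))] = 0/7 = 0
(Exp terms are combined using exp(i*s)*conj(exp(i*t)) = exp(i*(s-t)), and sums of them are collapsed using the identity that for every m > 1 the m distinct m-th roots of unity sum to 0, e.g. 1 + exp(2*I*pi/3) + exp(-2*I*pi/3) = 0.)
Hence the multiplicities are chi_2: 1. Dimension check: dim(chi_4)*dim(chi_5) = 1*1 = 1 and sum (mult * dim) = 1*1 = 1.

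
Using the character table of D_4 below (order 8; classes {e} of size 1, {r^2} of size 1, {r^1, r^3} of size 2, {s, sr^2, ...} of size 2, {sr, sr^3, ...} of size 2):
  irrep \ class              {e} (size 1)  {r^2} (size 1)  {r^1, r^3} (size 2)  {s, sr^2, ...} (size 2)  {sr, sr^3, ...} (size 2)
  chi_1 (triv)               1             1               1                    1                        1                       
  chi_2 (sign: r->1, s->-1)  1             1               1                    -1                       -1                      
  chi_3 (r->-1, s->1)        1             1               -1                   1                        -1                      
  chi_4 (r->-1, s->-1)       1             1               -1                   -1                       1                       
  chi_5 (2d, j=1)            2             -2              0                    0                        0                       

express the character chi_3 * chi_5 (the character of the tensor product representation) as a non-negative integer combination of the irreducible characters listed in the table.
chi_3 tensor chi_5 = chi_5 (all other irreducibles have multiplicity 0).

Working: The character of a tensor product is the pointwise product (chi_3 * chi_5)(C) = chi_3(C) * chi_5(C):
  {e}: (1)*(2), {r^2}: (1)*(-2), {r^1, r^3}: (-1)*(0), {s, sr^2, ...}: (1)*(0), {sr, sr^3, ...}: (-1)*(0)
so (chi_3 * chi_5) takes values
  {e} -> 2, {r^2} -> -2, {r^1, r^3} -> 0, {s, sr^2, ...} -> 0, {sr, sr^3, ...} -> 0.
Now take the inner product of this character with each irreducible chi from the table, <chi_3*chi_5, chi> = (1/8) sum_C |C| (chi_3*chi_5)(C) conj(chi(C)):
  <chi_3*chi_5, chi_1> = (1/8)[1*(2)*conj(1) + 1*(-2)*conj(1) + 2*(0)*conj(1) + 2*(0)*conj(1) + 2*(0)*conj(1)]
      = (1/8)[(2) + (-2) + (0) + (0) + (0)] = 0/8 = 0
  <chi_3*chi_5, chi_2> = (1/8)[1*(2)*conj(1) + 1*(-2)*conj(1) + 2*(0)*conj(1) + 2*(0)*conj(-1) + 2*(0)*conj(-1)]
      = (1/8)[(2) + (-2) + (0) + (0) + (0)] = 0/8 = 0
  <chi_3*chi_5, chi_3> = (1/8)[1*(2)*conj(1) + 1*(-2)*conj(1) + 2*(0)*conj(-1) + 2*(0)*conj(1) + 2*(0)*conj(-1)]
      = (1/8)[(2) + (-2) + (0) + (0) + (0)] = 0/8 = 0
  <chi_3*chi_5, chi_4> = (1/8)[1*(2)*conj(1) + 1*(-2)*conj(1) + 2*(0)*conj(-1) + 2*(0)*conj(-1) + 2*(0)*conj(1)]
      = (1/8)[(2) + (-2) + (0) + (0) + (0)] = 0/8 = 0
  <chi_3*chi_5, chi_5> = (1/8)[1*(2)*conj(2) + 1*(-2)*conj(-2) + 2*(0)*conj(0) + 2*(0)*conj(0) + 2*(0)*conj(0)]
      = (1/8)[(4) + (4) + (0) + (0) + (0)] = 8/8 = 1
Hence the multiplicities are chi_5: 1. Dimension check: dim(chi_3)*dim(chi_5) = 1*2 = 2 and sum (mult * dim) = 1*2 = 2.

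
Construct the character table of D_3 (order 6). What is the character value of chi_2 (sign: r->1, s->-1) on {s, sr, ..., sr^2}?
Conjugacy classes: {e} of size 1, {r^1, r^2} of size 2, {s, sr, ..., sr^2} of size 3.
Character table:
  irrep \ class              {e} (size 1)  {r^1, r^2} (size 2)  {s, sr, ..., sr^2} (size 3)
  chi_1 (triv)               1             1                    1                          
  chi_2 (sign: r->1, s->-1)  1             1                    -1                         
  chi_3 (2d, j=1)            2             -1                   0                          

Spot check: chi_2 (sign: r->1, s->-1) on {s, sr, ..., sr^2} = -1.

Justification: D_3 has order 2*3 = 6 with 3 conjugacy classes, hence 3 irreducibles. Sum of squared dims 1 + 1 + 4 = 6 = |G|. Linear characters come from the abelianisation; the 2-dimensional irreps have character r^k -> 2*cos(2*pi*j*k/3), reflections -> 0.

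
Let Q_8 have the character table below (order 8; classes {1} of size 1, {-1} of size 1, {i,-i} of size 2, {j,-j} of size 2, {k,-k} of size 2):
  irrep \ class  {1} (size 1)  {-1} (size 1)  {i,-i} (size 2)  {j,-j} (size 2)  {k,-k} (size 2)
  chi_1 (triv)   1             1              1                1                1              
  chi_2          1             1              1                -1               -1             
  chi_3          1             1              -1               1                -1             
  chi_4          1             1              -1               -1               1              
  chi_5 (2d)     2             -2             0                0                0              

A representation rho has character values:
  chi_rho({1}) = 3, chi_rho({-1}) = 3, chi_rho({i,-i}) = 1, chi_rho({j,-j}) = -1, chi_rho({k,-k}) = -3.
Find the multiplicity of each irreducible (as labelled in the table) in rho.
Multiplicities: chi_1: 0, chi_2: 2, chi_3: 1, chi_4: 0, chi_5: 0.

Use <chi_rho, chi> = (1/|G|) sum_C |C| * chi_rho(C) * conj(chi(C)) with |G| = 8 for each irreducible chi in the table:
  <chi_rho, chi_1> = (1/8)[1*(3)*conj(1) + 1*(3)*conj(1) + 2*(1)*conj(1) + 2*(-1)*conj(1) + 2*(-3)*conj(1)]
      = (1/8)[(3) + (3) + (2) + (-2) + (-6)] = 0/8 = 0
  <chi_rho, chi_2> = (1/8)[1*(3)*conj(1) + 1*(3)*conj(1) + 2*(1)*conj(1) + 2*(-1)*conj(-1) + 2*(-3)*conj(-1)]
      = (1/8)[(3) + (3) + (2) + (2) + (6)] = 16/8 = 2
  <chi_rho, chi_3> = (1/8)[1*(3)*conj(1) + 1*(3)*conj(1) + 2*(1)*conj(-1) + 2*(-1)*conj(1) + 2*(-3)*conj(-1)]
      = (1/8)[(3) + (3) + (-2) + (-2) + (6)] = 8/8 = 1
  <chi_rho, chi_4> = (1/8)[1*(3)*conj(1) + 1*(3)*conj(1) + 2*(1)*conj(-1) + 2*(-1)*conj(-1) + 2*(-3)*conj(1)]
      = (1/8)[(3) + (3) + (-2) + (2) + (-6)] = 0/8 = 0
  <chi_rho, chi_5> = (1/8)[1*(3)*conj(2) + 1*(3)*conj(-2) + 2*(1)*conj(0) + 2*(-1)*conj(0) + 2*(-3)*conj(0)]
      = (1/8)[(6) + (-6) + (0) + (0) + (0)] = 0/8 = 0
Dimension check: dim(rho) = sum (mult * dim) = 0*1 + 2*1 + 1*1 + 0*1 + 0*2 = 3 = chi_rho(e) = 3.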